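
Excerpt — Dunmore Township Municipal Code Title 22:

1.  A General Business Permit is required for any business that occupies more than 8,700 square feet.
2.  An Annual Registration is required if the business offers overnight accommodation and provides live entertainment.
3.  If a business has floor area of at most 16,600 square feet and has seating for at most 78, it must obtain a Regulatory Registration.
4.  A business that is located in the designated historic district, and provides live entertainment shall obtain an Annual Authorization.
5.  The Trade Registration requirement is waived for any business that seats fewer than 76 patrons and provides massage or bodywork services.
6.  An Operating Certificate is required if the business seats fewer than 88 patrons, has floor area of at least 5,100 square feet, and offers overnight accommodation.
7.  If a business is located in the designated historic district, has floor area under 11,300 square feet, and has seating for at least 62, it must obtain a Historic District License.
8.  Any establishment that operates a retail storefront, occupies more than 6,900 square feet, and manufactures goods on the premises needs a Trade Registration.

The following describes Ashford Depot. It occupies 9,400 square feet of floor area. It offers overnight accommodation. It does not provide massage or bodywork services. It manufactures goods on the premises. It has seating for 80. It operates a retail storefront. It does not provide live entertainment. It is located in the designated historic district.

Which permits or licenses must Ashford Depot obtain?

General Business Permit, Historic District License, Operating Certificate, Trade Registration

1. floor area 9,400 square feet > 8,700 square feet → General Business Permit required.
2. offers overnight accommodation; does not provide live entertainment → Annual Registration not required.
3. floor area 9,400 square feet ≤ 16,600 square feet; seating 80 > 78 → Regulatory Registration not required.
4. is located in the designated historic district; does not provide live entertainment → Annual Authorization not required.
5. seating 80 ≥ 76; does not provide massage or bodywork services → Trade Registration exemption does not apply.
6. seating 80 < 88; floor area 9,400 square feet ≥ 5,100 square feet; offers overnight accommodation → Operating Certificate required.
7. is located in the designated historic district; floor area 9,400 square feet < 11,300 square feet; seating 80 ≥ 62 → Historic District License required.
8. operates a retail storefront; floor area 9,400 square feet > 6,900 square feet; manufactures goods on the premises → Trade Registration required.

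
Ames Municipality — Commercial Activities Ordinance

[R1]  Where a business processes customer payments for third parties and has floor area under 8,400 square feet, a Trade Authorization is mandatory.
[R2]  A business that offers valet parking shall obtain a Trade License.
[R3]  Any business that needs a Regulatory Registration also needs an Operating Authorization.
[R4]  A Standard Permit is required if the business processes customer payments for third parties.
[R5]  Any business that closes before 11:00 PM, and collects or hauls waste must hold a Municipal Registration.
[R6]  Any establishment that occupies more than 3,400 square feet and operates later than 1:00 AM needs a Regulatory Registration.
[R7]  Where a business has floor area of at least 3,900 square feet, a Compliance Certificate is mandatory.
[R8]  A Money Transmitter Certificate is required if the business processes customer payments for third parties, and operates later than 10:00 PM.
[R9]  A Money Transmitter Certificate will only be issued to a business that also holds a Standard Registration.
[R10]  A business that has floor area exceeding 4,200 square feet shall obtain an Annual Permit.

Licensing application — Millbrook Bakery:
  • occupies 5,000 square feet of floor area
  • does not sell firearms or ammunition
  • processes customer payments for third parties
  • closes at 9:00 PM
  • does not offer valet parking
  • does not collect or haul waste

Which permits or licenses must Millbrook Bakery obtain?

Annual Permit, Compliance Certificate, Standard Permit, Trade Authorization

[R1] processes customer payments for third parties; floor area 5,000 square feet < 8,400 square feet → Trade Authorization required.
[R2] does not offer valet parking → Trade License not required.
[R3] Regulatory Registration is not required → no effect.
[R4] processes customer payments for third parties → Standard Permit required.
[R5] closes 9:00 PM, at/before 11:00 PM; does not collect or haul waste → Municipal Registration not required.
[R6] floor area 5,000 square feet > 3,400 square feet; closes 9:00 PM, at/before 1:00 AM → Regulatory Registration not required.
[R7] floor area 5,000 square feet ≥ 3,900 square feet → Compliance Certificate required.
[R8] processes customer payments for third parties; closes 9:00 PM, at/before 10:00 PM → Money Transmitter Certificate not required.
[R9] Money Transmitter Certificate is not required → no effect.
[R10] floor area 5,000 square feet > 4,200 square feet → Annual Permit required.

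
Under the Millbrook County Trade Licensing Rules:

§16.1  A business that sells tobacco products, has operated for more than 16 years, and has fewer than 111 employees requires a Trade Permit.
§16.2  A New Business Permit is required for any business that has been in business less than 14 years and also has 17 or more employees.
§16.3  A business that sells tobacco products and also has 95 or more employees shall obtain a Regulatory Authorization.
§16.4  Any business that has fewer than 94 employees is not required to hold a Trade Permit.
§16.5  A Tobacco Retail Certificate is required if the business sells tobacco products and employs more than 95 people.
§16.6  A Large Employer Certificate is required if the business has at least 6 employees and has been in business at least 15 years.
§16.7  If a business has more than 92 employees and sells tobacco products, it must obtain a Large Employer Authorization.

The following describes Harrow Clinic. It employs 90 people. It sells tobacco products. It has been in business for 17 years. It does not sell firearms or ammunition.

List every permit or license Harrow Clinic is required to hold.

§16.1 sells tobacco products; years in business 17 > 16; employees 90 < 111 → Trade Permit required.
§16.2 years in business 17 ≥ 14; employees 90 ≥ 17 → New Business Permit not required.
§16.3 sells tobacco products; employees 90 < 95 → Regulatory Authorization not required.
§16.4 employees 90 < 94 → exempt from Trade Permit.
§16.5 sells tobacco products; employees 90 ≤ 95 → Tobacco Retail Certificate not required.
§16.6 employees 90 ≥ 6; years in business 17 ≥ 15 → Large Employer Certificate required.
§16.7 employees 90 ≤ 92; sells tobacco products → Large Employer Authorization not required.

Large Employer Certificate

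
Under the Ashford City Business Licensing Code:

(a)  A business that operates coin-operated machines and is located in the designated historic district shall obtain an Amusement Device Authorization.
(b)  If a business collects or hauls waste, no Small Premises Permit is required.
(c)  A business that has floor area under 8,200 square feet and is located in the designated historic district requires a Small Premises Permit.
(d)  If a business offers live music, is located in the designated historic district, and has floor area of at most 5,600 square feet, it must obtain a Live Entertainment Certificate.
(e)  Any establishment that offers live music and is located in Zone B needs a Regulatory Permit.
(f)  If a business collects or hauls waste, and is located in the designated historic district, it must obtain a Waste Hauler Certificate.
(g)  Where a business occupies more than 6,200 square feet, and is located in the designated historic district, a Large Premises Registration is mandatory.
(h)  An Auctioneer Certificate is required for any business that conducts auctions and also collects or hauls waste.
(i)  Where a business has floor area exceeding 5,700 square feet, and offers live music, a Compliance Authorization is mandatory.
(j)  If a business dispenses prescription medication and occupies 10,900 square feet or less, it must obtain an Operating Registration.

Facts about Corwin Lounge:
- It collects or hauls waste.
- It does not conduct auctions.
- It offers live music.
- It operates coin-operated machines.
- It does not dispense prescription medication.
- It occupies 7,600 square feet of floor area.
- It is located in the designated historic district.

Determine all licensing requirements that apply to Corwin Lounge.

(a) operates coin-operated machines; is located in the designated historic district → Amusement Device Authorization required.
(b) collects or hauls waste → exempt from Small Premises Permit.
(c) floor area 7,600 square feet < 8,200 square feet; is located in the designated historic district → Small Premises Permit required.
(d) offers live music; is located in the designated historic district; floor area 7,600 square feet > 5,600 square feet → Live Entertainment Certificate not required.
(e) offers live music; is located in the designated historic district (not: is located in Zone B) → Regulatory Permit not required.
(f) collects or hauls waste; is located in the designated historic district → Waste Hauler Certificate required.
(g) floor area 7,600 square feet > 6,200 square feet; is located in the designated historic district → Large Premises Registration required.
(h) does not conduct auctions; collects or hauls waste → Auctioneer Certificate not required.
(i) floor area 7,600 square feet > 5,700 square feet; offers live music → Compliance Authorization required.
(j) does not dispense prescription medication; floor area 7,600 square feet ≤ 10,900 square feet → Operating Registration not required.

Amusement Device Authorization, Compliance Authorization, Large Premises Registration, Waste Hauler Certificate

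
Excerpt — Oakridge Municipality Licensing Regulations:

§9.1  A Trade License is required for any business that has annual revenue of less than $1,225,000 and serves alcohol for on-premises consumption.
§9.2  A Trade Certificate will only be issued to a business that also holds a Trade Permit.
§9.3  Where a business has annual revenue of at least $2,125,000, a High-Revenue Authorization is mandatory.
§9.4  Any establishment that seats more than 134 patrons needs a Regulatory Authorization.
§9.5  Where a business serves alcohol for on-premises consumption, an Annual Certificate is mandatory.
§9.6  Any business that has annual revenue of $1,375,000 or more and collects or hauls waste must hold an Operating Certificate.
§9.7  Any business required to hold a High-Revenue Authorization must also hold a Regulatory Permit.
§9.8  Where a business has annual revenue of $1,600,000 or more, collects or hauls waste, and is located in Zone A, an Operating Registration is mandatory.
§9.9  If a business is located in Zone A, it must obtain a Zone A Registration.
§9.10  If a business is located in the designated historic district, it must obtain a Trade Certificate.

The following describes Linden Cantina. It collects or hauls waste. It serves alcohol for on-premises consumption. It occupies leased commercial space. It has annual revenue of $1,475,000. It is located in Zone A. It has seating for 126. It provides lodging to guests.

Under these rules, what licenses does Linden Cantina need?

Annual Certificate, Operating Certificate, Zone A Registration

§9.1 revenue $1,475,000 ≥ $1,225,000; serves alcohol for on-premises consumption → Trade License not required.
§9.2 Trade Certificate is not required → no effect.
§9.3 revenue $1,475,000 < $2,125,000 → High-Revenue Authorization not required.
§9.4 seating 126 ≤ 134 → Regulatory Authorization not required.
§9.5 serves alcohol for on-premises consumption → Annual Certificate required.
§9.6 revenue $1,475,000 ≥ $1,375,000; collects or hauls waste → Operating Certificate required.
§9.7 High-Revenue Authorization is not required → no effect.
§9.8 revenue $1,475,000 < $1,600,000; collects or hauls waste; is located in Zone A → Operating Registration not required.
§9.9 is located in Zone A → Zone A Registration required.
§9.10 is located in Zone A (not: is located in the designated historic district) → Trade Certificate not required.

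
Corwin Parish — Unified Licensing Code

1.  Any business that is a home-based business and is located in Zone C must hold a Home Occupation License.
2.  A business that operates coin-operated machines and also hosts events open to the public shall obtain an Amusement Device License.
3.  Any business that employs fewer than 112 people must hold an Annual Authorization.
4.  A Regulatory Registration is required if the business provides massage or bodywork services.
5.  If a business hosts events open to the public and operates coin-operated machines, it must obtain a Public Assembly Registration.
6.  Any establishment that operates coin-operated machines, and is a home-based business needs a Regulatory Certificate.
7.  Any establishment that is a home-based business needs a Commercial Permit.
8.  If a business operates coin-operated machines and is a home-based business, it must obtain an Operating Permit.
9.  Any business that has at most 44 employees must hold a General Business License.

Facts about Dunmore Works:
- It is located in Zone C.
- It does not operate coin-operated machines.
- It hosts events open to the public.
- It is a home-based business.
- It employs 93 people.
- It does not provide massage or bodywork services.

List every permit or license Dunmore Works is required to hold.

1. is a home-based business; is located in Zone C → Home Occupation License required.
2. does not operate coin-operated machines; hosts events open to the public → Amusement Device License not required.
3. employees 93 < 112 → Annual Authorization required.
4. does not provide massage or bodywork services → Regulatory Registration not required.
5. hosts events open to the public; does not operate coin-operated machines → Public Assembly Registration not required.
6. does not operate coin-operated machines; is a home-based business → Regulatory Certificate not required.
7. is a home-based business → Commercial Permit required.
8. does not operate coin-operated machines; is a home-based business → Operating Permit not required.
9. employees 93 > 44 → General Business License not required.

Annual Authorization, Commercial Permit, Home Occupation License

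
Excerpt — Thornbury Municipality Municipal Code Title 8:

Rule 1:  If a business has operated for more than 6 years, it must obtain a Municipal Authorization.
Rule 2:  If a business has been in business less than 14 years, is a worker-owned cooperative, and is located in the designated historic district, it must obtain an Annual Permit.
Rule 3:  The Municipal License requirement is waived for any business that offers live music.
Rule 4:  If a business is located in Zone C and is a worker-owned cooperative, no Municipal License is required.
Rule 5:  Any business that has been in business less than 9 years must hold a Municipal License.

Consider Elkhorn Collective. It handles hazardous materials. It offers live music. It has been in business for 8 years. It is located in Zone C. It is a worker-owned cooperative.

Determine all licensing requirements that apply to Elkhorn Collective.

Municipal Authorization

Rule 1: years in business 8 > 6 → Municipal Authorization required.
Rule 2: years in business 8 < 14; is a worker-owned cooperative; is located in Zone C (not: is located in the designated historic district) → Annual Permit not required.
Rule 3: offers live music → exempt from Municipal License.
Rule 4: is located in Zone C; is a worker-owned cooperative → exempt from Municipal License.
Rule 5: years in business 8 < 9 → Municipal License required.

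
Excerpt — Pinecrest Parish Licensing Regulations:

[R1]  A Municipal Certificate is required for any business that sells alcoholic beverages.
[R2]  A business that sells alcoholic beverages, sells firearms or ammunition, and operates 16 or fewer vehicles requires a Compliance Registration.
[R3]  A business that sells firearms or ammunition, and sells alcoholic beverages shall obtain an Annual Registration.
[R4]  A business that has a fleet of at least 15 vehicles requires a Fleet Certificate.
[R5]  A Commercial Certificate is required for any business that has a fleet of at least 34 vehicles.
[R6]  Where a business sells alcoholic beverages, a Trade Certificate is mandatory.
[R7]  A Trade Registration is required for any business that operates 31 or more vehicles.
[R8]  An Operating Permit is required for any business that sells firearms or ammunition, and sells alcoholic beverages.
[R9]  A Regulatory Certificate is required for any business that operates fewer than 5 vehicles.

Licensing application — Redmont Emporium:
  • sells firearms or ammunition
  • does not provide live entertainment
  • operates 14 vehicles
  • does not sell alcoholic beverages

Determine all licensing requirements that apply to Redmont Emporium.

None

[R1] does not sell alcoholic beverages → Municipal Certificate not required.
[R2] does not sell alcoholic beverages; sells firearms or ammunition; vehicles 14 ≤ 16 → Compliance Registration not required.
[R3] sells firearms or ammunition; does not sell alcoholic beverages → Annual Registration not required.
[R4] vehicles 14 < 15 → Fleet Certificate not required.
[R5] vehicles 14 < 34 → Commercial Certificate not required.
[R6] does not sell alcoholic beverages → Trade Certificate not required.
[R7] vehicles 14 < 31 → Trade Registration not required.
[R8] sells firearms or ammunition; does not sell alcoholic beverages → Operating Permit not required.
[R9] vehicles 14 ≥ 5 → Regulatory Certificate not required.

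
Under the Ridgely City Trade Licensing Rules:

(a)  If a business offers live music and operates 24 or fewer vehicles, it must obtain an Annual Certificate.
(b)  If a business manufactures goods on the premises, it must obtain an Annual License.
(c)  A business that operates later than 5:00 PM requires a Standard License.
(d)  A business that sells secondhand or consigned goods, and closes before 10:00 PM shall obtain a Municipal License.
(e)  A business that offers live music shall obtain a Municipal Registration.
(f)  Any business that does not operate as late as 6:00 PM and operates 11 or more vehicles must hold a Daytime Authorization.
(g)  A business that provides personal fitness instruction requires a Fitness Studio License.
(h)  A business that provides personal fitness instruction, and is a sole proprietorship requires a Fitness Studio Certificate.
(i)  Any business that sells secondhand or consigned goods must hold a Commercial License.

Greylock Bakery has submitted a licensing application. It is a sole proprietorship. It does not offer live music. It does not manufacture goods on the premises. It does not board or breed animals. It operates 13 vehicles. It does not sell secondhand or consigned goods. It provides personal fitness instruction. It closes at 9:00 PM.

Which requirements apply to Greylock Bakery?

(a) does not offer live music; vehicles 13 ≤ 24 → Annual Certificate not required.
(b) does not manufacture goods on the premises → Annual License not required.
(c) closes 9:00 PM, after 5:00 PM → Standard License required.
(d) does not sell secondhand or consigned goods; closes 9:00 PM, at/before 10:00 PM → Municipal License not required.
(e) does not offer live music → Municipal Registration not required.
(f) closes 9:00 PM, after 6:00 PM; vehicles 13 ≥ 11 → Daytime Authorization not required.
(g) provides personal fitness instruction → Fitness Studio License required.
(h) provides personal fitness instruction; is a sole proprietorship → Fitness Studio Certificate required.
(i) does not sell secondhand or consigned goods → Commercial License not required.

Fitness Studio Certificate, Fitness Studio License, Standard License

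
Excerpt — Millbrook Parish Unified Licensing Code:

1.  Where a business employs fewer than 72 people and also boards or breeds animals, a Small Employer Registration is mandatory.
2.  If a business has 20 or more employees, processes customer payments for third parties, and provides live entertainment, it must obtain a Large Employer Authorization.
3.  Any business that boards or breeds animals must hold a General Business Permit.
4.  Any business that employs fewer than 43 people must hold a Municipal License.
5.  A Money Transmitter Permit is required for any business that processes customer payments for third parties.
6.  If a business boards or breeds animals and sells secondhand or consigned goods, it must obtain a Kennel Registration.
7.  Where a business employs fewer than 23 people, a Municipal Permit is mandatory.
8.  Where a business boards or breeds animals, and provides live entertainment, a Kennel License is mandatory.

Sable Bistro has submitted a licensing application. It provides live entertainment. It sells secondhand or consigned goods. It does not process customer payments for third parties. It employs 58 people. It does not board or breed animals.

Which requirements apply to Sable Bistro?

None

1. employees 58 < 72; does not board or breed animals → Small Employer Registration not required.
2. employees 58 ≥ 20; does not process customer payments for third parties; provides live entertainment → Large Employer Authorization not required.
3. does not board or breed animals → General Business Permit not required.
4. employees 58 ≥ 43 → Municipal License not required.
5. does not process customer payments for third parties → Money Transmitter Permit not required.
6. does not board or breed animals; sells secondhand or consigned goods → Kennel Registration not required.
7. employees 58 ≥ 23 → Municipal Permit not required.
8. does not board or breed animals; provides live entertainment → Kennel License not required.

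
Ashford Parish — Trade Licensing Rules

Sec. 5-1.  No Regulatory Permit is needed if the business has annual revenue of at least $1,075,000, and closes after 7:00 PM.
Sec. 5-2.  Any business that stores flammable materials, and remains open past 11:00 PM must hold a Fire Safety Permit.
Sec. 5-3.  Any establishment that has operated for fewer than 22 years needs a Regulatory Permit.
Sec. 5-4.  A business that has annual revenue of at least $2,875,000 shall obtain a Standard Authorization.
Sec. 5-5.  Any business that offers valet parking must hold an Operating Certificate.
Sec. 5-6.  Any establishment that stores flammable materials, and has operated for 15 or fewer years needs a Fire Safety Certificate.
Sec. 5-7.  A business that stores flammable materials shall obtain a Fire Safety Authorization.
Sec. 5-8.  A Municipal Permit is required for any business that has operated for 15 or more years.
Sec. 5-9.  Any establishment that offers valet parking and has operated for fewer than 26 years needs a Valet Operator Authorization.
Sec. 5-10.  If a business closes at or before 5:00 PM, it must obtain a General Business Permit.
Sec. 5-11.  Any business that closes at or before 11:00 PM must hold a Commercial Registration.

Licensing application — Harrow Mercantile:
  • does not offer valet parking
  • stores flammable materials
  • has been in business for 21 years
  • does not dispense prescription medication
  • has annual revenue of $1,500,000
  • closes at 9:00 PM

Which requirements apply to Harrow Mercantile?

Commercial Registration, Fire Safety Authorization, Municipal Permit

Sec. 5-1. revenue $1,500,000 ≥ $1,075,000; closes 9:00 PM, after 7:00 PM → exempt from Regulatory Permit.
Sec. 5-2. stores flammable materials; closes 9:00 PM, at/before 11:00 PM → Fire Safety Permit not required.
Sec. 5-3. years in business 21 < 22 → Regulatory Permit required.
Sec. 5-4. revenue $1,500,000 < $2,875,000 → Standard Authorization not required.
Sec. 5-5. does not offer valet parking → Operating Certificate not required.
Sec. 5-6. stores flammable materials; years in business 21 > 15 → Fire Safety Certificate not required.
Sec. 5-7. stores flammable materials → Fire Safety Authorization required.
Sec. 5-8. years in business 21 ≥ 15 → Municipal Permit required.
Sec. 5-9. does not offer valet parking; years in business 21 < 26 → Valet Operator Authorization not required.
Sec. 5-10. closes 9:00 PM, after 5:00 PM → General Business Permit not required.
Sec. 5-11. closes 9:00 PM, at/before 11:00 PM → Commercial Registration required.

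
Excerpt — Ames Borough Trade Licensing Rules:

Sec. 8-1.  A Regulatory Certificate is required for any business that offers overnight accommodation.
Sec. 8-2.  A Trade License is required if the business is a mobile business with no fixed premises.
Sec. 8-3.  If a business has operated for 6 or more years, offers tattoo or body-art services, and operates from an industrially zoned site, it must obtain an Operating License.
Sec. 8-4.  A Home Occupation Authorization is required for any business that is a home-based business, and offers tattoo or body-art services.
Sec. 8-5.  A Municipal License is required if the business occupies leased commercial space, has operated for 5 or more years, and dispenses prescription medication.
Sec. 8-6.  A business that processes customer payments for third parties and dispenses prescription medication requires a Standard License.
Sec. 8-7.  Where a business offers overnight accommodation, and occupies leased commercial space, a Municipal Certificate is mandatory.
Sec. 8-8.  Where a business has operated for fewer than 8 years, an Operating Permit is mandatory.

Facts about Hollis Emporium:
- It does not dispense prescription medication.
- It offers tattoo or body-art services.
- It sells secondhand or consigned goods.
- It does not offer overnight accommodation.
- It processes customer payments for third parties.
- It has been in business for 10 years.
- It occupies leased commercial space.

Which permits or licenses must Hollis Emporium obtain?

None

Sec. 8-1. does not offer overnight accommodation → Regulatory Certificate not required.
Sec. 8-2. occupies leased commercial space (not: is a mobile business with no fixed premises) → Trade License not required.
Sec. 8-3. years in business 10 ≥ 6; offers tattoo or body-art services; occupies leased commercial space (not: operates from an industrially zoned site) → Operating License not required.
Sec. 8-4. occupies leased commercial space (not: is a home-based business); offers tattoo or body-art services → Home Occupation Authorization not required.
Sec. 8-5. occupies leased commercial space; years in business 10 ≥ 5; does not dispense prescription medication → Municipal License not required.
Sec. 8-6. processes customer payments for third parties; does not dispense prescription medication → Standard License not required.
Sec. 8-7. does not offer overnight accommodation; occupies leased commercial space → Municipal Certificate not required.
Sec. 8-8. years in business 10 ≥ 8 → Operating Permit not required.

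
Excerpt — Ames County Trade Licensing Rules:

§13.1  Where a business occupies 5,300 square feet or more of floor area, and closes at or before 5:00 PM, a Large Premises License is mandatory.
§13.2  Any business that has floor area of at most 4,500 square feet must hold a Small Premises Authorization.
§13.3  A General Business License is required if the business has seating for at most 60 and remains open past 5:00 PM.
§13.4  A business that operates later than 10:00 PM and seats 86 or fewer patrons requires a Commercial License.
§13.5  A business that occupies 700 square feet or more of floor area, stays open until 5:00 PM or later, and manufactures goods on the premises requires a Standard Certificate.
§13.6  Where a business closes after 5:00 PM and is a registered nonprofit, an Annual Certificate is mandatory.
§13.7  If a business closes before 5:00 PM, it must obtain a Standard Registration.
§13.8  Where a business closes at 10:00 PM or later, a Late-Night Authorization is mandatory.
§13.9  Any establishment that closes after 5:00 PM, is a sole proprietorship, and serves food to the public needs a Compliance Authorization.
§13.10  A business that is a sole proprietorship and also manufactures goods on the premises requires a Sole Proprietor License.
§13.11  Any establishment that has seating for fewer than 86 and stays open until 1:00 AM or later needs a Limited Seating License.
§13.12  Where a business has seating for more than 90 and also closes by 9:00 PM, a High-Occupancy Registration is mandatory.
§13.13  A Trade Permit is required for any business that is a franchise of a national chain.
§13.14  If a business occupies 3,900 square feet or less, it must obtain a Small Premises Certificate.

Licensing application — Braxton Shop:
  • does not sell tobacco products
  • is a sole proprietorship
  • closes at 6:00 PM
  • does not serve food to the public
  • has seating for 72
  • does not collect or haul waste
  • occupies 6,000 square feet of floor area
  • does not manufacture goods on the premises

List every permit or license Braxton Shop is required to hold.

None

§13.1 floor area 6,000 square feet ≥ 5,300 square feet; closes 6:00 PM, after 5:00 PM → Large Premises License not required.
§13.2 floor area 6,000 square feet > 4,500 square feet → Small Premises Authorization not required.
§13.3 seating 72 > 60; closes 6:00 PM, after 5:00 PM → General Business License not required.
§13.4 closes 6:00 PM, at/before 10:00 PM; seating 72 ≤ 86 → Commercial License not required.
§13.5 floor area 6,000 square feet ≥ 700 square feet; closes 6:00 PM, after 5:00 PM; does not manufacture goods on the premises → Standard Certificate not required.
§13.6 closes 6:00 PM, after 5:00 PM; is a sole proprietorship (not: is a registered nonprofit) → Annual Certificate not required.
§13.7 closes 6:00 PM, after 5:00 PM → Standard Registration not required.
§13.8 closes 6:00 PM, at/before 10:00 PM → Late-Night Authorization not required.
§13.9 closes 6:00 PM, after 5:00 PM; is a sole proprietorship; does not serve food to the public → Compliance Authorization not required.
§13.10 is a sole proprietorship; does not manufacture goods on the premises → Sole Proprietor License not required.
§13.11 seating 72 < 86; closes 6:00 PM, at/before 1:00 AM → Limited Seating License not required.
§13.12 seating 72 ≤ 90; closes 6:00 PM, at/before 9:00 PM → High-Occupancy Registration not required.
§13.13 is a sole proprietorship (not: is a franchise of a national chain) → Trade Permit not required.
§13.14 floor area 6,000 square feet > 3,900 square feet → Small Premises Certificate not required.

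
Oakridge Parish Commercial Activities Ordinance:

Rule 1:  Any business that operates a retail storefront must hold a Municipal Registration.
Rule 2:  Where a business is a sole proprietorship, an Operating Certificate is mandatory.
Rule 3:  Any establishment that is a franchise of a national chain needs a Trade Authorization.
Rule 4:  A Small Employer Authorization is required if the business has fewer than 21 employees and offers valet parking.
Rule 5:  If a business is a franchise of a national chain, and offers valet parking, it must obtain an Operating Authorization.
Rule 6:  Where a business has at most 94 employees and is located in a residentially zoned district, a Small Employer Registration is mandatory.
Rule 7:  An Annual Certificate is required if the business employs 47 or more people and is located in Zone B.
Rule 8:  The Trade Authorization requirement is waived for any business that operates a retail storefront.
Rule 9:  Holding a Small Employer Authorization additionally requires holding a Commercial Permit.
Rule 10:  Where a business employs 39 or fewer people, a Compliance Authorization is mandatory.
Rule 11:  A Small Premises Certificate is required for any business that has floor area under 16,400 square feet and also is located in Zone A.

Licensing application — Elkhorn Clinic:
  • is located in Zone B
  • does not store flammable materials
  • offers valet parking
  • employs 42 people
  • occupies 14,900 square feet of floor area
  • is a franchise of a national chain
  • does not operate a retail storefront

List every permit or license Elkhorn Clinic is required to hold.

Rule 1: does not operate a retail storefront → Municipal Registration not required.
Rule 2: is a franchise of a national chain (not: is a sole proprietorship) → Operating Certificate not required.
Rule 3: is a franchise of a national chain → Trade Authorization required.
Rule 4: employees 42 ≥ 21; offers valet parking → Small Employer Authorization not required.
Rule 5: is a franchise of a national chain; offers valet parking → Operating Authorization required.
Rule 6: employees 42 ≤ 94; is located in Zone B (not: is located in a residentially zoned district) → Small Employer Registration not required.
Rule 7: employees 42 < 47; is located in Zone B → Annual Certificate not required.
Rule 8: does not operate a retail storefront → Trade Authorization exemption does not apply.
Rule 9: Small Employer Authorization is not required → no effect.
Rule 10: employees 42 > 39 → Compliance Authorization not required.
Rule 11: floor area 14,900 square feet < 16,400 square feet; is located in Zone B (not: is located in Zone A) → Small Premises Certificate not required.

Operating Authorization, Trade Authorization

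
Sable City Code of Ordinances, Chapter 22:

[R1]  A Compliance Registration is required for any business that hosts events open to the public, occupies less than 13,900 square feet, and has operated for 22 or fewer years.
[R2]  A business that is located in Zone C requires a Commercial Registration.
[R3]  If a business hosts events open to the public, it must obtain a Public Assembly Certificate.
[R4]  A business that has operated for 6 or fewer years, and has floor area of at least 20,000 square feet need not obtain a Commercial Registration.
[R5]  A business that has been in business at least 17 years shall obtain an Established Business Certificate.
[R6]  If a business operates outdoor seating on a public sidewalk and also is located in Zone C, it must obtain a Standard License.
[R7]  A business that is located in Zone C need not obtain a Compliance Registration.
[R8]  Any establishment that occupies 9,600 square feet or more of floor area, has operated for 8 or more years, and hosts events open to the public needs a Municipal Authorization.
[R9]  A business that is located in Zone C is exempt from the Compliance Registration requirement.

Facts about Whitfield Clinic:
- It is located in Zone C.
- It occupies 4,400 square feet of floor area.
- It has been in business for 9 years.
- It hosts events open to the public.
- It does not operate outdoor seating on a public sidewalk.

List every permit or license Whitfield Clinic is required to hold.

Commercial Registration, Public Assembly Certificate

[R1] hosts events open to the public; floor area 4,400 square feet < 13,900 square feet; years in business 9 ≤ 22 → Compliance Registration required.
[R2] is located in Zone C → Commercial Registration required.
[R3] hosts events open to the public → Public Assembly Certificate required.
[R4] years in business 9 > 6; floor area 4,400 square feet < 20,000 square feet → Commercial Registration exemption does not apply.
[R5] years in business 9 < 17 → Established Business Certificate not required.
[R6] does not operate outdoor seating on a public sidewalk; is located in Zone C → Standard License not required.
[R7] is located in Zone C → exempt from Compliance Registration.
[R8] floor area 4,400 square feet < 9,600 square feet; years in business 9 ≥ 8; hosts events open to the public → Municipal Authorization not required.
[R9] is located in Zone C → exempt from Compliance Registration.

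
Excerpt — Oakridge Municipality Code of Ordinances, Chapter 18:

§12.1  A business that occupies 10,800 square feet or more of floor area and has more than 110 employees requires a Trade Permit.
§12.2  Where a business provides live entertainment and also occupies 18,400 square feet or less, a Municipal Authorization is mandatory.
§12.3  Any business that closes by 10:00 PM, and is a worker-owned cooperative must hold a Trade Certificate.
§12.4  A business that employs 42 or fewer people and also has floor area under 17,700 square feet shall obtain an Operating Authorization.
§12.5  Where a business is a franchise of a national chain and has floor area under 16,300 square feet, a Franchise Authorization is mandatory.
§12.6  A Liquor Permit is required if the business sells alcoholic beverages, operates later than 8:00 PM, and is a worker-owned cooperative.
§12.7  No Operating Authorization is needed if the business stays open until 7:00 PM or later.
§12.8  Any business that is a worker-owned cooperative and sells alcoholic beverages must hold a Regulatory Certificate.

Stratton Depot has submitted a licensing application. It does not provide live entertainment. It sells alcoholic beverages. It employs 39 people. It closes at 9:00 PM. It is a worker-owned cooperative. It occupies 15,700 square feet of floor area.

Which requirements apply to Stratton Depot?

Liquor Permit, Regulatory Certificate, Trade Certificate

§12.1 floor area 15,700 square feet ≥ 10,800 square feet; employees 39 ≤ 110 → Trade Permit not required.
§12.2 does not provide live entertainment; floor area 15,700 square feet ≤ 18,400 square feet → Municipal Authorization not required.
§12.3 closes 9:00 PM, at/before 10:00 PM; is a worker-owned cooperative → Trade Certificate required.
§12.4 employees 39 ≤ 42; floor area 15,700 square feet < 17,700 square feet → Operating Authorization required.
§12.5 is a worker-owned cooperative (not: is a franchise of a national chain); floor area 15,700 square feet < 16,300 square feet → Franchise Authorization not required.
§12.6 sells alcoholic beverages; closes 9:00 PM, after 8:00 PM; is a worker-owned cooperative → Liquor Permit required.
§12.7 closes 9:00 PM, after 7:00 PM → exempt from Operating Authorization.
§12.8 is a worker-owned cooperative; sells alcoholic beverages → Regulatory Certificate required.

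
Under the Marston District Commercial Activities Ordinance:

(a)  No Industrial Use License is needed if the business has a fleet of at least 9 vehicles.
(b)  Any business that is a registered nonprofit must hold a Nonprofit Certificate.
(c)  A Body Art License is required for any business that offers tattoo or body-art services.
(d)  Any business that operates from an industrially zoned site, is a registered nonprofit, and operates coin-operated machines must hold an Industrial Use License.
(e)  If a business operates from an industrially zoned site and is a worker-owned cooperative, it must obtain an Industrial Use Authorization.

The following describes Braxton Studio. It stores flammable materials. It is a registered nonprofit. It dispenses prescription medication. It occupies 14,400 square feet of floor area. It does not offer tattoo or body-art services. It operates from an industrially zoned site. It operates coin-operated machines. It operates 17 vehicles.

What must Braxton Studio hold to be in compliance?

(a) vehicles 17 ≥ 9 → exempt from Industrial Use License.
(b) is a registered nonprofit → Nonprofit Certificate required.
(c) does not offer tattoo or body-art services → Body Art License not required.
(d) operates from an industrially zoned site; is a registered nonprofit; operates coin-operated machines → Industrial Use License required.
(e) operates from an industrially zoned site; is a registered nonprofit (not: is a worker-owned cooperative) → Industrial Use Authorization not required.

Nonprofit Certificate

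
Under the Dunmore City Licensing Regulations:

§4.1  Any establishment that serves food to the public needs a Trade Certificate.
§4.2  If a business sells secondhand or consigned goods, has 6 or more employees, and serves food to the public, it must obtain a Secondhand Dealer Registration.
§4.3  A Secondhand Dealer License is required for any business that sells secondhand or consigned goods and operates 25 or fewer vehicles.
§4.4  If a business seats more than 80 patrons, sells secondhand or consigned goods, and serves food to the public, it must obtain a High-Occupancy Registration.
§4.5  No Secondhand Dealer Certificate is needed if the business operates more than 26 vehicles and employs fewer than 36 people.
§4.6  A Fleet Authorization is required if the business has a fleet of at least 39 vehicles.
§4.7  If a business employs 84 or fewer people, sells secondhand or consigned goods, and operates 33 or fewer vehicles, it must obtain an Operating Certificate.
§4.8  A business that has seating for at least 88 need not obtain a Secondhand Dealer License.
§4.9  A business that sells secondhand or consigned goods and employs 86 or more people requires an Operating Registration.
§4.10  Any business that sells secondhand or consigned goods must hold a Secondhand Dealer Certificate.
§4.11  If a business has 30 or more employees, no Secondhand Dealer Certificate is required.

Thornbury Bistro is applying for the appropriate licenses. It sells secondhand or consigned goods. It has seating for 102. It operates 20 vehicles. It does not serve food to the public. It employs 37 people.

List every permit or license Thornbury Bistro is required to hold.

§4.1 does not serve food to the public → Trade Certificate not required.
§4.2 sells secondhand or consigned goods; employees 37 ≥ 6; does not serve food to the public → Secondhand Dealer Registration not required.
§4.3 sells secondhand or consigned goods; vehicles 20 ≤ 25 → Secondhand Dealer License required.
§4.4 seating 102 > 80; sells secondhand or consigned goods; does not serve food to the public → High-Occupancy Registration not required.
§4.5 vehicles 20 ≤ 26; employees 37 ≥ 36 → Secondhand Dealer Certificate exemption does not apply.
§4.6 vehicles 20 < 39 → Fleet Authorization not required.
§4.7 employees 37 ≤ 84; sells secondhand or consigned goods; vehicles 20 ≤ 33 → Operating Certificate required.
§4.8 seating 102 ≥ 88 → exempt from Secondhand Dealer License.
§4.9 sells secondhand or consigned goods; employees 37 < 86 → Operating Registration not required.
§4.10 sells secondhand or consigned goods → Secondhand Dealer Certificate required.
§4.11 employees 37 ≥ 30 → exempt from Secondhand Dealer Certificate.

Operating Certificate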